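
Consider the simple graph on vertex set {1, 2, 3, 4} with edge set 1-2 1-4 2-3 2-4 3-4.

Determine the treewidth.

2

A width-2 tree decomposition is:
Bags: B1 = {1, 2, 4}  B2 = {2, 3, 4}
Tree: B1–B2
Each bag holds 3 vertices, so the decomposition has width 2, which upper-bounds the treewidth. Conversely, {1, 2, 4} is a clique of size 3, and the vertices of any clique must share a bag in every tree decomposition; so some bag has ≥ 3 vertices and tw(G) ≥ 2. The upper and lower bounds meet at 2, so that is the treewidth.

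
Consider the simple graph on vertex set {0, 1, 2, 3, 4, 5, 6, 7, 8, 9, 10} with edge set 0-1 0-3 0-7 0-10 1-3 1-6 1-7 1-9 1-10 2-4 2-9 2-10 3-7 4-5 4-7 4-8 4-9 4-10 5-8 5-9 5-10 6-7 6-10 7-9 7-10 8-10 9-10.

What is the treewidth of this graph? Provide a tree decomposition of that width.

Each bag holds 4 vertices, so the decomposition has width 3, which upper-bounds the treewidth. For the lower bound, the 4 vertices {0, 1, 7, 10} are pairwise adjacent, and any tree decomposition puts a clique entirely inside one bag — forcing width ≥ 3. Combining the bounds, tw(G) = 3.

Treewidth 3.
One optimal decomposition is:
Bags: B1 = {1, 7, 9, 10}  B2 = {4, 7, 9, 10}  B3 = {0, 1, 7, 10}  B4 = {0, 1, 3, 7}  B5 = {1, 6, 7, 10}  B6 = {4, 5, 9, 10}  B7 = {2, 4, 9, 10}  B8 = {4, 5, 8, 10}
Tree: B1–B2, B1–B3, B3–B4, B3–B5, B2–B6, B6–B7, B6–B8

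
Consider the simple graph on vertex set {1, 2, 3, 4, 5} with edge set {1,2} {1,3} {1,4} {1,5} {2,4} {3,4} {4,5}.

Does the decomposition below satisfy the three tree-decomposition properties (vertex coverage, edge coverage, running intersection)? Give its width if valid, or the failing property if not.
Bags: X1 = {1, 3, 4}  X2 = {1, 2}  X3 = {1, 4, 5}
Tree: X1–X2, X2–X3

No — edge (4,2) lies in no bag.

A tree decomposition must satisfy three properties: every vertex lies in some bag; for every edge, both endpoints lie together in some bag; and for every vertex, the bags containing it form a connected subtree. Here edge (4,2) lies in no bag, so the decomposition is invalid.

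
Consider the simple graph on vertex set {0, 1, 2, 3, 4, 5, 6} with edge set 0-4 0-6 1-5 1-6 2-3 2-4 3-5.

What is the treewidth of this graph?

2

A width-2 tree decomposition is:
Bags: B1 = {0, 1, 6}  B2 = {0, 1, 5}  B3 = {0, 3, 5}  B4 = {0, 2, 3}  B5 = {0, 2, 4}
Tree: B1–B2, B2–B3, B3–B4, B4–B5
Every bag has size at most 3, so the width is 3 − 1 = 2 and tw(G) ≤ 2. For the lower bound, G contains the cycle 0–6–1–5–3–2–4–0, so G is not a forest; only forests have treewidth ≤ 1, hence tw(G) ≥ 2. Hence tw(G) = 2 exactly.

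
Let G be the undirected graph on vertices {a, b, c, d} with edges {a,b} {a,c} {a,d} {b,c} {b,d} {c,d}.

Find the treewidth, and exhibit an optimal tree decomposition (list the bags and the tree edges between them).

A single bag containing all 4 vertices is trivially a valid decomposition of width 3. On the other hand G contains the 4-clique {a, b, c, d}. A clique must lie in a single bag of any decomposition, so no decomposition can have width below 3. Hence tw(G) = 3 exactly.

Treewidth 3.
Bags: B1 = {a, b, c, d}
Tree: (single bag)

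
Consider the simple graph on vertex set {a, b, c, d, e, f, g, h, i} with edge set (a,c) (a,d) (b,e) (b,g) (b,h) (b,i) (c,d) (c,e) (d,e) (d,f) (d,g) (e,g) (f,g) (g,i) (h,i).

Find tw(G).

2

A width-2 tree decomposition is:
Bags: B1 = {b, e, g}  B2 = {b, g, i}  B3 = {d, e, g}  B4 = {d, f, g}  B5 = {c, d, e}  B6 = {a, c, d}  B7 = {b, h, i}
Tree: B1–B2, B1–B3, B3–B4, B3–B5, B5–B6, B2–B7
Each bag holds 3 vertices, so the decomposition has width 2, which upper-bounds the treewidth. For the lower bound, the 3 vertices {d, e, g} are pairwise adjacent, and any tree decomposition puts a clique entirely inside one bag — forcing width ≥ 2. Hence tw(G) = 2 exactly.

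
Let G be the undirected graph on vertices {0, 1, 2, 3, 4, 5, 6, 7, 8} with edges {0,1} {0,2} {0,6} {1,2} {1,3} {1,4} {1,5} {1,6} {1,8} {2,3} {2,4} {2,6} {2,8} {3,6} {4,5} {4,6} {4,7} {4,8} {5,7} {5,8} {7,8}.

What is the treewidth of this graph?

A width-3 tree decomposition is:
Bags: B1 = {1, 2, 4, 8}  B2 = {1, 2, 4, 6}  B3 = {1, 2, 3, 6}  B4 = {0, 1, 2, 6}  B5 = {1, 4, 5, 8}  B6 = {4, 5, 7, 8}
Tree: B1–B2, B2–B3, B3–B4, B1–B5, B5–B6
Every bag has size at most 4, so the width is 4 − 1 = 3 and tw(G) ≤ 3. Conversely, {1, 2, 4, 8} is a clique of size 4, and the vertices of any clique must share a bag in every tree decomposition; so some bag has ≥ 4 vertices and tw(G) ≥ 3. The upper and lower bounds meet at 3, so that is the treewidth.

3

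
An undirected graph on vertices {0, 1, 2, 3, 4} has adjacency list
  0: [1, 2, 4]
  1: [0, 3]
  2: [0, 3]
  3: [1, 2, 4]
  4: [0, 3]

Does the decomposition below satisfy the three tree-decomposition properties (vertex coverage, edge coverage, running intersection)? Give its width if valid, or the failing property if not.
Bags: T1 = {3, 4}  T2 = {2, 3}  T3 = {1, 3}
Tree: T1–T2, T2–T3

No — vertex 0 appears in no bag.

A tree decomposition must satisfy three properties: every vertex lies in some bag; for every edge, both endpoints lie together in some bag; and for every vertex, the bags containing it form a connected subtree. Here vertex 0 appears in no bag, so the decomposition is invalid.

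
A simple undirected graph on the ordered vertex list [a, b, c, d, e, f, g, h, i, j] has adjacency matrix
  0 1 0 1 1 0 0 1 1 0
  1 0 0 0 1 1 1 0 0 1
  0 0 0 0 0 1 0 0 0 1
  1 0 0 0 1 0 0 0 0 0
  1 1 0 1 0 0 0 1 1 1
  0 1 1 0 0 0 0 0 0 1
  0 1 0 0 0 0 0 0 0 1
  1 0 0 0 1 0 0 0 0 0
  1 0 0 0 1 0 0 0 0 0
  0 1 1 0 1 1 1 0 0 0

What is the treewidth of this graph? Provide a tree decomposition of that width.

The largest bag has 3 vertices, giving width 2; this decomposition certifies tw(G) ≤ 2. On the other hand G contains the 3-clique {b, g, j}. A clique must lie in a single bag of any decomposition, so no decomposition can have width below 2. Combining the bounds, tw(G) = 2.

Treewidth 2.
Bags: B1 = {a, b, e}  B2 = {a, e, i}  B3 = {b, e, j}  B4 = {a, d, e}  B5 = {b, f, j}  B6 = {b, g, j}  B7 = {a, e, h}  B8 = {c, f, j}
Tree: B1–B2, B1–B3, B2–B4, B3–B5, B3–B6, B4–B7, B5–B8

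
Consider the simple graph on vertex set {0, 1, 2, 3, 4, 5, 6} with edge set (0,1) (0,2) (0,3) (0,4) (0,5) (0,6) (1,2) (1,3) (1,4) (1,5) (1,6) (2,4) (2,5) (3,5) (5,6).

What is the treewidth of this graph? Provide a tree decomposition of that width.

The largest bag has 4 vertices, giving width 3; this decomposition certifies tw(G) ≤ 3. For the lower bound, the 4 vertices {0, 1, 2, 4} are pairwise adjacent, and any tree decomposition puts a clique entirely inside one bag — forcing width ≥ 3. Hence tw(G) = 3 exactly.

Treewidth 3.
One optimal decomposition is:
Bags: B1 = {0, 1, 5, 6}  B2 = {0, 1, 3, 5}  B3 = {0, 1, 2, 5}  B4 = {0, 1, 2, 4}
Tree: B1–B2, B2–B3, B3–B4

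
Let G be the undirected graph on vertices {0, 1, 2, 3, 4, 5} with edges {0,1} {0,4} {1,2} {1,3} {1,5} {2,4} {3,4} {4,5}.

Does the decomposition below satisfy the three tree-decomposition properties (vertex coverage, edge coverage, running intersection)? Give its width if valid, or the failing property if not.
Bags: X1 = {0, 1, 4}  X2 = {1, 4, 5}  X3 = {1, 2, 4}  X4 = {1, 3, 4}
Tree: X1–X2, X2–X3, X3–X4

Yes; width 2.

Checking the three conditions: (i) the bags cover all of {0, 1, 2, 3, 4, 5}; (ii) for each edge, some bag contains both endpoints; (iii) the bags containing any fixed vertex form a subtree. All hold, so the decomposition is valid with width 3 − 1 = 2.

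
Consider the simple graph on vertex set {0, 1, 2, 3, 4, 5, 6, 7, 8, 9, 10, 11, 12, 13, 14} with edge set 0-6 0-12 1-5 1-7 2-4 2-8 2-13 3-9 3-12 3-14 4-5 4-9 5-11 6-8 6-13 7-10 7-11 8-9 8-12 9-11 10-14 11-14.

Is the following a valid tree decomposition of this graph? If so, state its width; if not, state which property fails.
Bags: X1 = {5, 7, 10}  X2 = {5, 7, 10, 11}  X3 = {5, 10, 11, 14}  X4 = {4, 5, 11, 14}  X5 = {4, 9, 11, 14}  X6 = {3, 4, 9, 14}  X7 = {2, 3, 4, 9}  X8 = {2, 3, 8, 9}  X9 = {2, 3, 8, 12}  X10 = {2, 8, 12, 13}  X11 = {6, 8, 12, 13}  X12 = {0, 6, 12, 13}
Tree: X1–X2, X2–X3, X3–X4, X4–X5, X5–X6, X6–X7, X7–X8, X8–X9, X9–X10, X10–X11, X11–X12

No — vertex 1 appears in no bag.

A tree decomposition must satisfy three properties: every vertex lies in some bag; for every edge, both endpoints lie together in some bag; and for every vertex, the bags containing it form a connected subtree. Here vertex 1 appears in no bag, so the decomposition is invalid.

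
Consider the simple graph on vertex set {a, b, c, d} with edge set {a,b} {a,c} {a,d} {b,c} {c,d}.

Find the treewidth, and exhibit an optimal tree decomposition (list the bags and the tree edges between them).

Treewidth 2.
One such decomposition:
Bags: B1 = {a, b, c}  B2 = {a, c, d}
Tree: B1–B2

Each bag holds 3 vertices, so the decomposition has width 2, which upper-bounds the treewidth. On the other hand G contains the 3-clique {a, c, d}. A clique must lie in a single bag of any decomposition, so no decomposition can have width below 2. Combining the bounds, tw(G) = 2.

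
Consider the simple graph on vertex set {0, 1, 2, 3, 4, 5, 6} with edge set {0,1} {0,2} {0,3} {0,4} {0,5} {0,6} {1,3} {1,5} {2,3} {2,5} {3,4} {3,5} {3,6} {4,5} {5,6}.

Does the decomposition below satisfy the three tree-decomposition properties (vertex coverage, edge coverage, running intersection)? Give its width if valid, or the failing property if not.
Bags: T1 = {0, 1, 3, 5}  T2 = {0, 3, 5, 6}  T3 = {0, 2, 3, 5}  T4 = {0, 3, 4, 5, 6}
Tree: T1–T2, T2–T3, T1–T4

A tree decomposition must satisfy three properties: every vertex lies in some bag; for every edge, both endpoints lie together in some bag; and for every vertex, the bags containing it form a connected subtree. Here bags containing vertex 6 are not connected in the tree, so the decomposition is invalid.

No — bags containing vertex 6 are not connected in the tree.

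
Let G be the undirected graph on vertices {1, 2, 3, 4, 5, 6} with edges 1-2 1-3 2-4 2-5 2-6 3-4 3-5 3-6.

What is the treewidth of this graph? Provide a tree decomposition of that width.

Every bag has size at most 3, so the width is 3 − 1 = 2 and tw(G) ≤ 2. For the lower bound, G contains the cycle 6–3–4–2–6, so G is not a forest; only forests have treewidth ≤ 1, hence tw(G) ≥ 2. Therefore the treewidth is 2.

Treewidth 2.
One such decomposition:
Bags: B1 = {2, 3, 6}  B2 = {2, 3, 4}  B3 = {2, 3, 5}  B4 = {1, 2, 3}
Tree: B1–B2, B2–B3, B3–B4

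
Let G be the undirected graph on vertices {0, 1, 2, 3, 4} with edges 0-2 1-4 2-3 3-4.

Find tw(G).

1

A width-1 tree decomposition is:
Bags: B1 = {0, 2}  B2 = {2, 3}  B3 = {3, 4}  B4 = {1, 4}
Tree: B1–B2, B2–B3, B3–B4
Each bag holds 2 vertices, so the decomposition has width 1, which upper-bounds the treewidth. Any graph with an edge has treewidth ≥ 1, and G has the edge 0–2. The upper and lower bounds meet at 1, so that is the treewidth.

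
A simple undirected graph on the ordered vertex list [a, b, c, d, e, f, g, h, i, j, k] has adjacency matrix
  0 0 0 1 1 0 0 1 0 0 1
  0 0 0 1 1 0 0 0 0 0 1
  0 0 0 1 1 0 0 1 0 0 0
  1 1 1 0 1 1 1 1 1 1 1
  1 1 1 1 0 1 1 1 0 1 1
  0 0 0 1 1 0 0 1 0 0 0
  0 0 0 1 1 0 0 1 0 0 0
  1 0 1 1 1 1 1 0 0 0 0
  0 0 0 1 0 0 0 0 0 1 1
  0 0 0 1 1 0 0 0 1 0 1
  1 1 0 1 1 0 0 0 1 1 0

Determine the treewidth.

A width-3 tree decomposition is:
Bags: B1 = {c, d, e, h}  B2 = {d, e, f, h}  B3 = {a, d, e, h}  B4 = {a, d, e, k}  B5 = {d, e, j, k}  B6 = {b, d, e, k}  B7 = {d, e, g, h}  B8 = {d, i, j, k}
Tree: B1–B2, B1–B3, B3–B4, B4–B5, B5–B6, B3–B7, B5–B8
Each bag holds 4 vertices, so the decomposition has width 3, which upper-bounds the treewidth. For the lower bound, the 4 vertices {d, e, j, k} are pairwise adjacent, and any tree decomposition puts a clique entirely inside one bag — forcing width ≥ 3. Therefore the treewidth is 3.

3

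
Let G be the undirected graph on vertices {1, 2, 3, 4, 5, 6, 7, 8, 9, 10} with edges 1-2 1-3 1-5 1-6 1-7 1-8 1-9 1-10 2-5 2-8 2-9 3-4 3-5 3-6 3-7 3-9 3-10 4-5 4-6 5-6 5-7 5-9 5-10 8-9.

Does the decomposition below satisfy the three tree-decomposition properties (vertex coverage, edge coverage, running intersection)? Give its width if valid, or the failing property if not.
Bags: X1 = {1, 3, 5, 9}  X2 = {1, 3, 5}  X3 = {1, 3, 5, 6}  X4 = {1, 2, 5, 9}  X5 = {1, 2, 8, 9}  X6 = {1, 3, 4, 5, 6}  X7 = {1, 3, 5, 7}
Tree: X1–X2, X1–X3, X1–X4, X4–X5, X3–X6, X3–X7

A tree decomposition must satisfy three properties: every vertex lies in some bag; for every edge, both endpoints lie together in some bag; and for every vertex, the bags containing it form a connected subtree. Here vertex 10 appears in no bag, so the decomposition is invalid.

No — vertex 10 appears in no bag.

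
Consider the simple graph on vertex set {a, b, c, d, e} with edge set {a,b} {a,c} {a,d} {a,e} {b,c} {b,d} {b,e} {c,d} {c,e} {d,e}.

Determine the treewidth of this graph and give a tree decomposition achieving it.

With just one bag of size 5, the width is 5 − 1 = 4, so tw(G) ≤ 4. Conversely, {a, b, c, d, e} is a clique of size 5, and the vertices of any clique must share a bag in every tree decomposition; so some bag has ≥ 5 vertices and tw(G) ≥ 4. The upper and lower bounds meet at 4, so that is the treewidth.

Treewidth 4.
One optimal decomposition is:
Bags: B1 = {a, b, c, d, e}
Tree: (single bag)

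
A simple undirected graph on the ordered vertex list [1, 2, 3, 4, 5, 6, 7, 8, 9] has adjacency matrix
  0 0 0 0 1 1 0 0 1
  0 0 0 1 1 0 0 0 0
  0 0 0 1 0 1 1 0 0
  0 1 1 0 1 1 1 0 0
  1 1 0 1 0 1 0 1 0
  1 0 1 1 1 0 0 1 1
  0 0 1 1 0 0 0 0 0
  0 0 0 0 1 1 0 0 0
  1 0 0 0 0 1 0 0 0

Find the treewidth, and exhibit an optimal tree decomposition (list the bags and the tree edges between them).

Every bag has size at most 3, so the width is 3 − 1 = 2 and tw(G) ≤ 2. For the lower bound, the 3 vertices {2, 4, 5} are pairwise adjacent, and any tree decomposition puts a clique entirely inside one bag — forcing width ≥ 2. Hence tw(G) = 2 exactly.

Treewidth 2.
Bags: B1 = {4, 5, 6}  B2 = {5, 6, 8}  B3 = {1, 5, 6}  B4 = {2, 4, 5}  B5 = {1, 6, 9}  B6 = {3, 4, 6}  B7 = {3, 4, 7}
Tree: B1–B2, B1–B3, B1–B4, B3–B5, B1–B6, B6–B7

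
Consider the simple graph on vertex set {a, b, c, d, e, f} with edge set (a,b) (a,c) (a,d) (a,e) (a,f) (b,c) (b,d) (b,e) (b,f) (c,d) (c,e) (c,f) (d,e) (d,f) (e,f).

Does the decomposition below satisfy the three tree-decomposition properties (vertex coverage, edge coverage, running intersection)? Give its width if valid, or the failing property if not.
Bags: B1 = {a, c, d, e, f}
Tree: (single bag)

No — vertex b appears in no bag.

A tree decomposition must satisfy three properties: every vertex lies in some bag; for every edge, both endpoints lie together in some bag; and for every vertex, the bags containing it form a connected subtree. Here vertex b appears in no bag, so the decomposition is invalid.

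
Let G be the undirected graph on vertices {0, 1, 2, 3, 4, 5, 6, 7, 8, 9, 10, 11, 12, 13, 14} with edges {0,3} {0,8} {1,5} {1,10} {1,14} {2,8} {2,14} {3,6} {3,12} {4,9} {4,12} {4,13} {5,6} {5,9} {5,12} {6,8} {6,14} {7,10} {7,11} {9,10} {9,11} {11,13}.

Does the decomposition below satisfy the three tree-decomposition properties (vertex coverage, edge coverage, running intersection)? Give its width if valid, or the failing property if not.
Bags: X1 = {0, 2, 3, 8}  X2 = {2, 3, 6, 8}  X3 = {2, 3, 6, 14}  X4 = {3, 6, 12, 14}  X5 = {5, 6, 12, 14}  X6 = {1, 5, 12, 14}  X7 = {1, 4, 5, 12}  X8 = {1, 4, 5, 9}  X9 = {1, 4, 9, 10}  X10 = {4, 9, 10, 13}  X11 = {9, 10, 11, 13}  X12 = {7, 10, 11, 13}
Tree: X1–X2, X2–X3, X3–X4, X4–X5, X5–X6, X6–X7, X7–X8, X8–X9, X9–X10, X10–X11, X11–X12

Yes; width 3.

Vertex coverage: the bags together contain {0, 1, 2, 3, 4, 5, 6, 7, 8, 9, 10, 11, 12, 13, 14}, the full vertex set. Edge coverage: each edge of G has both endpoints in at least one bag. Running intersection: for every vertex, the bags containing it form a connected subtree. All three properties hold, so this is a valid tree decomposition of width max|bag| − 1 = 3, and hence tw(G) ≤ 3.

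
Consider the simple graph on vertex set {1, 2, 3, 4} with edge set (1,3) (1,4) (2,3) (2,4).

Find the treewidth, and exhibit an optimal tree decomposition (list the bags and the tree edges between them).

Every bag has size at most 3, so the width is 3 − 1 = 2 and tw(G) ≤ 2. The edges 2–4–1–3–2 form a cycle, so G is not a tree and its treewidth is at least 2. The upper and lower bounds meet at 2, so that is the treewidth.

Treewidth 2.
One optimal decomposition is:
Bags: B1 = {1, 2, 4}  B2 = {1, 2, 3}
Tree: B1–B2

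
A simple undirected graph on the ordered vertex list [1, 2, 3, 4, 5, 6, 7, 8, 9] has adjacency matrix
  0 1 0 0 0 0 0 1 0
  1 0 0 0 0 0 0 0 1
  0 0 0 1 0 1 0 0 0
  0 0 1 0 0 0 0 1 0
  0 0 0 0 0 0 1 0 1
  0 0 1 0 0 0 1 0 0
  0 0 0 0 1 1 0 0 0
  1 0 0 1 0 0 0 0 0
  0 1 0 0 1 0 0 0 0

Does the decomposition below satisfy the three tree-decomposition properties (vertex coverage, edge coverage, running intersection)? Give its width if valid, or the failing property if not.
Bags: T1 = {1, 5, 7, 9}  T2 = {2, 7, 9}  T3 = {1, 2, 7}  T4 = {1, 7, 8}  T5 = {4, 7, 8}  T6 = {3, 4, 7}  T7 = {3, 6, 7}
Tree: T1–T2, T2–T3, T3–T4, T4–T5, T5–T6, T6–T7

A tree decomposition must satisfy three properties: every vertex lies in some bag; for every edge, both endpoints lie together in some bag; and for every vertex, the bags containing it form a connected subtree. Here bags containing vertex 1 are not connected in the tree, so the decomposition is invalid.

No — bags containing vertex 1 are not connected in the tree.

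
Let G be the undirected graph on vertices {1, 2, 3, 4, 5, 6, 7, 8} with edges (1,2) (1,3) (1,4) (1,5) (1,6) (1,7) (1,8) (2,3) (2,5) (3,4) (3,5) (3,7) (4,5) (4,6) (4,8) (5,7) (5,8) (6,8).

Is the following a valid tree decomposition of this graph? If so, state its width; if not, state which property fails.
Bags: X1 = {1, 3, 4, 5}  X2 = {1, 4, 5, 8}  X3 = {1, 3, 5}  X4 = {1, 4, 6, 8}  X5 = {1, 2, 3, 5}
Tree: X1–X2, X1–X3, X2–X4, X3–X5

A tree decomposition must satisfy three properties: every vertex lies in some bag; for every edge, both endpoints lie together in some bag; and for every vertex, the bags containing it form a connected subtree. Here vertex 7 appears in no bag, so the decomposition is invalid.

No — vertex 7 appears in no bag.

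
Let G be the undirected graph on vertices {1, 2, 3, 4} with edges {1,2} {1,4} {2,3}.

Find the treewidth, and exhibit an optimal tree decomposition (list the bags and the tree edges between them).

Treewidth 1.
One optimal decomposition is:
Bags: B1 = {1, 4}  B2 = {1, 2}  B3 = {2, 3}
Tree: B1–B2, B2–B3

Each bag holds 2 vertices, so the decomposition has width 1, which upper-bounds the treewidth. Since G has at least one edge (e.g. 4–1), it is not an edgeless graph, so tw(G) ≥ 1. Hence tw(G) = 1 exactly.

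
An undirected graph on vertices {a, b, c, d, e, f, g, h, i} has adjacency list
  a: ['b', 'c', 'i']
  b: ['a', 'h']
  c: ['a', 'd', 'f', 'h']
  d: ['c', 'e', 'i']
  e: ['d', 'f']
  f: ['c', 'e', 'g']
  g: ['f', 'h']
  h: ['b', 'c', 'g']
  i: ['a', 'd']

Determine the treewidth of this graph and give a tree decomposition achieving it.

The largest bag has 4 vertices, giving width 3; this decomposition certifies tw(G) ≤ 3. For the lower bound: the 4 vertex sets {b,g,h}, {f}, {c}, {a,d,e,i} are disjoint, each induces a connected subgraph, and every pair is joined by at least one edge of G. Contracting each set to a single vertex therefore yields K_{4} as a minor, and since treewidth is minor-monotone, tw(G) ≥ tw(K_{4}) = 3. Hence tw(G) = 3 exactly.

Treewidth 3.
One optimal decomposition is:
Bags: B1 = {b, f, g, h}  B2 = {b, c, f, h}  B3 = {a, b, c, f}  B4 = {a, c, e, f}  B5 = {a, c, d, e}  B6 = {a, d, e, i}
Tree: B1–B2, B2–B3, B3–B4, B4–B5, B5–B6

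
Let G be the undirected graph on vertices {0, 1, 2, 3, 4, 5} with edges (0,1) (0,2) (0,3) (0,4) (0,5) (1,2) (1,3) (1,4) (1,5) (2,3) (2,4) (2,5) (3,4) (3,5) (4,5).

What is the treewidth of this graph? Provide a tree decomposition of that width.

Treewidth 5.
Bags: B1 = {0, 1, 2, 3, 4, 5}
Tree: (single bag)

With just one bag of size 6, the width is 6 − 1 = 5, so tw(G) ≤ 5. On the other hand G contains the 6-clique {0, 1, 2, 3, 4, 5}. A clique must lie in a single bag of any decomposition, so no decomposition can have width below 5. Hence tw(G) = 5 exactly.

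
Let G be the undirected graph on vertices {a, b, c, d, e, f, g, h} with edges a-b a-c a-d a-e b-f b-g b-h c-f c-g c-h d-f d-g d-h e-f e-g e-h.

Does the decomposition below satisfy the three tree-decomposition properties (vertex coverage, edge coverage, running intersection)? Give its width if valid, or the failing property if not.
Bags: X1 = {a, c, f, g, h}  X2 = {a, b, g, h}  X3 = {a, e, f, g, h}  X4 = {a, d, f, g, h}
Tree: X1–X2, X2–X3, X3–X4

No — edge (f,b) lies in no bag.

A tree decomposition must satisfy three properties: every vertex lies in some bag; for every edge, both endpoints lie together in some bag; and for every vertex, the bags containing it form a connected subtree. Here edge (f,b) lies in no bag, so the decomposition is invalid.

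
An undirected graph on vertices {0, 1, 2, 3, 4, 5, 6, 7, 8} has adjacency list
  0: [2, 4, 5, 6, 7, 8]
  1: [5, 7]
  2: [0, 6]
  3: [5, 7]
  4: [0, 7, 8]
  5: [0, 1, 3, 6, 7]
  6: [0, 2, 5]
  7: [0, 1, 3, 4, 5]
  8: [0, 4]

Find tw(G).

A width-2 tree decomposition is:
Bags: B1 = {0, 5, 7}  B2 = {1, 5, 7}  B3 = {0, 4, 7}  B4 = {0, 5, 6}  B5 = {3, 5, 7}  B6 = {0, 4, 8}  B7 = {0, 2, 6}
Tree: B1–B2, B1–B3, B1–B4, B1–B5, B3–B6, B4–B7
Each bag holds 3 vertices, so the decomposition has width 2, which upper-bounds the treewidth. For the lower bound, the 3 vertices {0, 2, 6} are pairwise adjacent, and any tree decomposition puts a clique entirely inside one bag — forcing width ≥ 2. Therefore the treewidth is 2.

2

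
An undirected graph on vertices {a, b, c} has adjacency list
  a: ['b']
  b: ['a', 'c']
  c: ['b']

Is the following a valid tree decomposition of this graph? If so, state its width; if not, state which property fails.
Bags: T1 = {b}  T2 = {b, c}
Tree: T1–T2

A tree decomposition must satisfy three properties: every vertex lies in some bag; for every edge, both endpoints lie together in some bag; and for every vertex, the bags containing it form a connected subtree. Here vertex a appears in no bag, so the decomposition is invalid.

No — vertex a appears in no bag.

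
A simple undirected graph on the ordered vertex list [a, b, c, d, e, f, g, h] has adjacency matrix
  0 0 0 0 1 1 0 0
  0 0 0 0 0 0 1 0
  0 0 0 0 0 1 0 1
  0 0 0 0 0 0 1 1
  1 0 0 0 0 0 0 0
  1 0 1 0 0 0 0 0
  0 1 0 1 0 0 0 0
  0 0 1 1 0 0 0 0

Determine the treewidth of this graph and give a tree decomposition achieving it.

Every bag has size at most 2, so the width is 2 − 1 = 1 and tw(G) ≤ 1. Since G has at least one edge (e.g. e–a), it is not an edgeless graph, so tw(G) ≥ 1. Therefore the treewidth is 1.

Treewidth 1.
One such decomposition:
Bags: B1 = {a, e}  B2 = {a, f}  B3 = {c, f}  B4 = {c, h}  B5 = {d, h}  B6 = {d, g}  B7 = {b, g}
Tree: B1–B2, B2–B3, B3–B4, B4–B5, B5–B6, B6–B7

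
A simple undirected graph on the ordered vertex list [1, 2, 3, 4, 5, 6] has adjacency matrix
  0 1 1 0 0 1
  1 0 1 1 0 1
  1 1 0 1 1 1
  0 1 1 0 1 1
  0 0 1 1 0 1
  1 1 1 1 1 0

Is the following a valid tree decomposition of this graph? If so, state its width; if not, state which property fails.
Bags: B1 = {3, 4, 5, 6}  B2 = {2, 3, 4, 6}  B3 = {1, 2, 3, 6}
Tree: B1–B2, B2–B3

Every vertex of G appears in some bag (union = {1, 2, 3, 4, 5, 6}); every edge is covered by a bag; and for each vertex v the set of bags containing v is connected in the bag tree. The decomposition is therefore valid. The largest bag has 4 vertices, so the width is 3.

Yes; width 3.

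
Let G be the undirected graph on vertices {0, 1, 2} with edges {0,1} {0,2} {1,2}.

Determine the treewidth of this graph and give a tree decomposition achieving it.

A single bag containing all 3 vertices is trivially a valid decomposition of width 2. For the lower bound, the 3 vertices {0, 1, 2} are pairwise adjacent, and any tree decomposition puts a clique entirely inside one bag — forcing width ≥ 2. Therefore the treewidth is 2.

Treewidth 2.
One such decomposition:
Bags: B1 = {0, 1, 2}
Tree: (single bag)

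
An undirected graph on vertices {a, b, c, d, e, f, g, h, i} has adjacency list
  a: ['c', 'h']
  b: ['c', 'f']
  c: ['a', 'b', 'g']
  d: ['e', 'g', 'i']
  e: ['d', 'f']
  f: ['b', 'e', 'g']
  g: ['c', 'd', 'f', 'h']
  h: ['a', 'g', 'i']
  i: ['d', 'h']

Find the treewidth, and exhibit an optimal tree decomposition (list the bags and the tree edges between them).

Treewidth 3.
Bags: B1 = {d, e, h, i}  B2 = {d, e, g, h}  B3 = {e, f, g, h}  B4 = {a, f, g, h}  B5 = {a, c, f, g}  B6 = {a, b, c, f}
Tree: B1–B2, B2–B3, B3–B4, B4–B5, B5–B6

Every bag has size at most 4, so the width is 4 − 1 = 3 and tw(G) ≤ 3. For the lower bound: the 4 vertex sets {d,e,i}, {h}, {g}, {a,b,c,f} are disjoint, each induces a connected subgraph, and every pair is joined by at least one edge of G. Contracting each set to a single vertex therefore yields K_{4} as a minor, and since treewidth is minor-monotone, tw(G) ≥ tw(K_{4}) = 3. The upper and lower bounds meet at 3, so that is the treewidth.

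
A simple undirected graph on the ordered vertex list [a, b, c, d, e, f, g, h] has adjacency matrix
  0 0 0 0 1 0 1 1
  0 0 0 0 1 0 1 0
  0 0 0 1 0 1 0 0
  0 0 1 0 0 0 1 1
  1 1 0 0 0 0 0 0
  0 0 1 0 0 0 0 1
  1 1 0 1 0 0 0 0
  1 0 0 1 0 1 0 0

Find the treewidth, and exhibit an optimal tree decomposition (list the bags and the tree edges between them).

Treewidth 2.
One optimal decomposition is:
Bags: B1 = {b, e, g}  B2 = {a, e, g}  B3 = {a, d, g}  B4 = {a, d, h}  B5 = {c, d, h}  B6 = {c, f, h}
Tree: B1–B2, B2–B3, B3–B4, B4–B5, B5–B6

Each bag holds 3 vertices, so the decomposition has width 2, which upper-bounds the treewidth. The edges b–e–a–g–b form a cycle, so G is not a tree and its treewidth is at least 2. Combining the bounds, tw(G) = 2.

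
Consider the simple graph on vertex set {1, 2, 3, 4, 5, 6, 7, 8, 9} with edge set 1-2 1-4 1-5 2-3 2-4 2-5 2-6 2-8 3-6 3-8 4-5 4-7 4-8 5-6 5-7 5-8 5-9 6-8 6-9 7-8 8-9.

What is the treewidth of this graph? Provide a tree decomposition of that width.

Treewidth 3.
One such decomposition:
Bags: B1 = {5, 6, 8, 9}  B2 = {2, 5, 6, 8}  B3 = {2, 4, 5, 8}  B4 = {4, 5, 7, 8}  B5 = {2, 3, 6, 8}  B6 = {1, 2, 4, 5}
Tree: B1–B2, B2–B3, B3–B4, B2–B5, B3–B6

The largest bag has 4 vertices, giving width 3; this decomposition certifies tw(G) ≤ 3. On the other hand G contains the 4-clique {2, 3, 6, 8}. A clique must lie in a single bag of any decomposition, so no decomposition can have width below 3. The upper and lower bounds meet at 3, so that is the treewidth.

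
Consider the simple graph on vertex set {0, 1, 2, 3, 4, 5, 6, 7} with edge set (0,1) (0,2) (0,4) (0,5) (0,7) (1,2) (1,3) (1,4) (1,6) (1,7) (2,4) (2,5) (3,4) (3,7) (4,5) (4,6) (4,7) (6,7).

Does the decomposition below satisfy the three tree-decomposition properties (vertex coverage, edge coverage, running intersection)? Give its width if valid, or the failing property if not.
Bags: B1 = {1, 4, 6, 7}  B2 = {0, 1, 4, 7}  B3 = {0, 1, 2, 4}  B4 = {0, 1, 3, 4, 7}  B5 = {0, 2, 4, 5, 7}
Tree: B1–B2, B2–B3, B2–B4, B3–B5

A tree decomposition must satisfy three properties: every vertex lies in some bag; for every edge, both endpoints lie together in some bag; and for every vertex, the bags containing it form a connected subtree. Here bags containing vertex 7 are not connected in the tree, so the decomposition is invalid.

No — bags containing vertex 7 are not connected in the tree.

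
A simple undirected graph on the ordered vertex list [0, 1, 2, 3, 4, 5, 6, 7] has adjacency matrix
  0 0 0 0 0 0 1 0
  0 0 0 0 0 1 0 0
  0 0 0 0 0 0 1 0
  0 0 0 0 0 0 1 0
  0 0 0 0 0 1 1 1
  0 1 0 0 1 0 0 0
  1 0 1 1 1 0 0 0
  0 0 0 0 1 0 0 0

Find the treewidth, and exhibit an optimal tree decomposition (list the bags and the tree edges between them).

The largest bag has 2 vertices, giving width 1; this decomposition certifies tw(G) ≤ 1. G has an edge, so its treewidth is at least 1. Hence tw(G) = 1 exactly.

Treewidth 1.
One optimal decomposition is:
Bags: B1 = {4, 6}  B2 = {0, 6}  B3 = {4, 5}  B4 = {2, 6}  B5 = {4, 7}  B6 = {3, 6}  B7 = {1, 5}
Tree: B1–B2, B1–B3, B2–B4, B1–B5, B1–B6, B3–B7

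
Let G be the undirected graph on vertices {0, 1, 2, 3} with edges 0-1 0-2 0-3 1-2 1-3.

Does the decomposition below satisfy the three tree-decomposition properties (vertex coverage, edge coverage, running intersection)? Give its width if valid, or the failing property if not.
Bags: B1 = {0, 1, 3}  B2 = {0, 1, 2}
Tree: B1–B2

Checking the three conditions: (i) the bags cover all of {0, 1, 2, 3}; (ii) for each edge, some bag contains both endpoints; (iii) the bags containing any fixed vertex form a subtree. All hold, so the decomposition is valid with width 3 − 1 = 2.

Yes; width 2.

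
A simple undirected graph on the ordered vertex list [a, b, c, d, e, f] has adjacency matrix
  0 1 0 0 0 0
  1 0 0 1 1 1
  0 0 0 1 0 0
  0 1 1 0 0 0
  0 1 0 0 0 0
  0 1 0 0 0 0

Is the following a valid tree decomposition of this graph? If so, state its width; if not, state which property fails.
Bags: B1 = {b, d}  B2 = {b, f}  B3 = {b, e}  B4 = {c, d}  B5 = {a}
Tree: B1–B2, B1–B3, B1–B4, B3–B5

A tree decomposition must satisfy three properties: every vertex lies in some bag; for every edge, both endpoints lie together in some bag; and for every vertex, the bags containing it form a connected subtree. Here edge (b,a) lies in no bag, so the decomposition is invalid.

No — edge (b,a) lies in no bag.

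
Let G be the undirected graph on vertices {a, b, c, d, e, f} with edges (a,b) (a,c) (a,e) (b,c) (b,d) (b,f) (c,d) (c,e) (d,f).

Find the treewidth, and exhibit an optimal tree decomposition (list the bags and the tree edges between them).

Every bag has size at most 3, so the width is 3 − 1 = 2 and tw(G) ≤ 2. On the other hand G contains the 3-clique {b, c, d}. A clique must lie in a single bag of any decomposition, so no decomposition can have width below 2. The upper and lower bounds meet at 2, so that is the treewidth.

Treewidth 2.
Bags: B1 = {b, d, f}  B2 = {b, c, d}  B3 = {a, b, c}  B4 = {a, c, e}
Tree: B1–B2, B2–B3, B3–B4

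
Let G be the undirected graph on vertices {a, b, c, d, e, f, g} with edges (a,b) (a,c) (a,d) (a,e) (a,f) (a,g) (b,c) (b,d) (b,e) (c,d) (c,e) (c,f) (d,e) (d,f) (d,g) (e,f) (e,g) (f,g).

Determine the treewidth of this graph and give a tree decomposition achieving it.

The largest bag has 5 vertices, giving width 4; this decomposition certifies tw(G) ≤ 4. Conversely, {a, d, e, f, g} is a clique of size 5, and the vertices of any clique must share a bag in every tree decomposition; so some bag has ≥ 5 vertices and tw(G) ≥ 4. Combining the bounds, tw(G) = 4.

Treewidth 4.
One such decomposition:
Bags: B1 = {a, c, d, e, f}  B2 = {a, d, e, f, g}  B3 = {a, b, c, d, e}
Tree: B1–B2, B1–B3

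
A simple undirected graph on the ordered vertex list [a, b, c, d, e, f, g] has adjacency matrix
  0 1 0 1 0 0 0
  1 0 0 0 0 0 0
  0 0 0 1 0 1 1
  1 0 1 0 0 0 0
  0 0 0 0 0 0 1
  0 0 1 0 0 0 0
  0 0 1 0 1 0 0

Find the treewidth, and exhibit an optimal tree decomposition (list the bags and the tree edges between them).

Treewidth 1.
Bags: B1 = {c, g}  B2 = {c, d}  B3 = {a, d}  B4 = {c, f}  B5 = {a, b}  B6 = {e, g}
Tree: B1–B2, B2–B3, B2–B4, B3–B5, B1–B6

Every bag has size at most 2, so the width is 2 − 1 = 1 and tw(G) ≤ 1. Since G has at least one edge (e.g. c–g), it is not an edgeless graph, so tw(G) ≥ 1. Therefore the treewidth is 1.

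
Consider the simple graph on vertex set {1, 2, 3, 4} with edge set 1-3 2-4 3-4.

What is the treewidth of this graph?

1

A width-1 tree decomposition is:
Bags: B1 = {2, 4}  B2 = {3, 4}  B3 = {1, 3}
Tree: B1–B2, B2–B3
Each bag holds 2 vertices, so the decomposition has width 1, which upper-bounds the treewidth. Since G has at least one edge (e.g. 2–4), it is not an edgeless graph, so tw(G) ≥ 1. Therefore the treewidth is 1.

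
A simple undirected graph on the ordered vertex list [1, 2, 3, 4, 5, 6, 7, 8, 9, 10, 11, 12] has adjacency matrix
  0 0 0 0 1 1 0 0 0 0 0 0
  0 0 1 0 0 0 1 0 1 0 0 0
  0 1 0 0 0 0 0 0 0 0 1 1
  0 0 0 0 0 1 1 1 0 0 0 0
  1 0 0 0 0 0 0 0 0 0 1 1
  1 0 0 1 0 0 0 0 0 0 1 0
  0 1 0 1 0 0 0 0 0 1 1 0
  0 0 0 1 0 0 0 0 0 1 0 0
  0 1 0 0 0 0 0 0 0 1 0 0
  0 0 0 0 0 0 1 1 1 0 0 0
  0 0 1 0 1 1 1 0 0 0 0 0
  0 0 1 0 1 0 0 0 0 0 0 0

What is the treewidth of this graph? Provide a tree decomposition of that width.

Treewidth 3.
Bags: B1 = {2, 8, 9, 10}  B2 = {2, 7, 8, 10}  B3 = {2, 4, 7, 8}  B4 = {2, 3, 4, 7}  B5 = {3, 4, 7, 11}  B6 = {3, 4, 6, 11}  B7 = {3, 6, 11, 12}  B8 = {5, 6, 11, 12}  B9 = {1, 5, 6, 12}
Tree: B1–B2, B2–B3, B3–B4, B4–B5, B5–B6, B6–B7, B7–B8, B8–B9

Every bag has size at most 4, so the width is 4 − 1 = 3 and tw(G) ≤ 3. For the lower bound: the 4 vertex sets {8,9,10}, {2}, {7}, {3,4,6,11} are disjoint, each induces a connected subgraph, and every pair is joined by at least one edge of G. Contracting each set to a single vertex therefore yields K_{4} as a minor, and since treewidth is minor-monotone, tw(G) ≥ tw(K_{4}) = 3. Combining the bounds, tw(G) = 3.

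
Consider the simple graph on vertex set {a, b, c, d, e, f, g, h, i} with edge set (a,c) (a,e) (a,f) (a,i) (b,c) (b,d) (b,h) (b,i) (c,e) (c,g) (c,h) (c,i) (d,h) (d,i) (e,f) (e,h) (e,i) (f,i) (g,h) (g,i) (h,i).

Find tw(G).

3

A width-3 tree decomposition is:
Bags: B1 = {c, g, h, i}  B2 = {c, e, h, i}  B3 = {a, c, e, i}  B4 = {a, e, f, i}  B5 = {b, c, h, i}  B6 = {b, d, h, i}
Tree: B1–B2, B2–B3, B3–B4, B2–B5, B5–B6
The largest bag has 4 vertices, giving width 3; this decomposition certifies tw(G) ≤ 3. For the lower bound, the 4 vertices {a, c, e, i} are pairwise adjacent, and any tree decomposition puts a clique entirely inside one bag — forcing width ≥ 3. Therefore the treewidth is 3.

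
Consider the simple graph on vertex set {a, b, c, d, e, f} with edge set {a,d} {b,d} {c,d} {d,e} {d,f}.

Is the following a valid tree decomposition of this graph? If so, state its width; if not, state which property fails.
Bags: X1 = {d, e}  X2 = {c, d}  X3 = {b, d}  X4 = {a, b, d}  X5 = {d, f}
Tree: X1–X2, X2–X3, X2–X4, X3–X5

A tree decomposition must satisfy three properties: every vertex lies in some bag; for every edge, both endpoints lie together in some bag; and for every vertex, the bags containing it form a connected subtree. Here bags containing vertex b are not connected in the tree, so the decomposition is invalid.

No — bags containing vertex b are not connected in the tree.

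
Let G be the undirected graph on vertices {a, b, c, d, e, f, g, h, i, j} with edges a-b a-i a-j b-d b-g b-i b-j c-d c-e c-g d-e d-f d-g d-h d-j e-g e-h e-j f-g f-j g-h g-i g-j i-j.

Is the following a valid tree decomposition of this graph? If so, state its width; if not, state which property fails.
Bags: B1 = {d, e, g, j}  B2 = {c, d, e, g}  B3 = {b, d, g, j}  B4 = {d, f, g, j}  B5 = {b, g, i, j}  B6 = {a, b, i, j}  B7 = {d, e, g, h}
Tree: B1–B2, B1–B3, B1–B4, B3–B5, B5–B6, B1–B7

Every vertex of G appears in some bag (union = {a, b, c, d, e, f, g, h, i, j}); every edge is covered by a bag; and for each vertex v the set of bags containing v is connected in the bag tree. The decomposition is therefore valid. The largest bag has 4 vertices, so the width is 3.

Yes; width 3.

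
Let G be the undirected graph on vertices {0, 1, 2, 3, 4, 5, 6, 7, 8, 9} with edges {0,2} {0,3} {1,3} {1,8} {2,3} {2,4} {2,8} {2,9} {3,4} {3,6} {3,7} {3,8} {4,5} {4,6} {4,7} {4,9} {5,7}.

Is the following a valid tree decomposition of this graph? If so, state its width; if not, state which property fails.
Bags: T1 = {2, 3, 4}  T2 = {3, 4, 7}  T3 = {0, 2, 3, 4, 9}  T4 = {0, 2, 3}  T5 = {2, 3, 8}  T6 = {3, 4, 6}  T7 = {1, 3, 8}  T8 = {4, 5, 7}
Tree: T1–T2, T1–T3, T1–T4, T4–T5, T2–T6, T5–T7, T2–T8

A tree decomposition must satisfy three properties: every vertex lies in some bag; for every edge, both endpoints lie together in some bag; and for every vertex, the bags containing it form a connected subtree. Here bags containing vertex 0 are not connected in the tree, so the decomposition is invalid.

No — bags containing vertex 0 are not connected in the tree.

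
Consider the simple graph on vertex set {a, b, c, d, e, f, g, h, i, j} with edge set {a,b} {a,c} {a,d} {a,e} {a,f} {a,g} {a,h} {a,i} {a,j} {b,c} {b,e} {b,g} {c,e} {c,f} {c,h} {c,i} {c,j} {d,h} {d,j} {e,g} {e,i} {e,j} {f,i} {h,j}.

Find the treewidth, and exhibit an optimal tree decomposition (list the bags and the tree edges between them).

Every bag has size at most 4, so the width is 4 − 1 = 3 and tw(G) ≤ 3. On the other hand G contains the 4-clique {a, d, h, j}. A clique must lie in a single bag of any decomposition, so no decomposition can have width below 3. The upper and lower bounds meet at 3, so that is the treewidth.

Treewidth 3.
One optimal decomposition is:
Bags: B1 = {a, c, e, j}  B2 = {a, b, c, e}  B3 = {a, c, e, i}  B4 = {a, c, h, j}  B5 = {a, b, e, g}  B6 = {a, c, f, i}  B7 = {a, d, h, j}
Tree: B1–B2, B1–B3, B1–B4, B2–B5, B3–B6, B4–B7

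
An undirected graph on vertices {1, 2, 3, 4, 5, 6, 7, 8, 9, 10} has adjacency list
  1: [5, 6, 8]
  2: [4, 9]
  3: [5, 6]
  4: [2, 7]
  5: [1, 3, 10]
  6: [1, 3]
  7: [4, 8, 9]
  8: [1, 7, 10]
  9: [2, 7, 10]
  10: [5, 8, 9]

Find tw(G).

A width-2 tree decomposition is:
Bags: B1 = {3, 5, 6}  B2 = {1, 5, 6}  B3 = {1, 5, 10}  B4 = {1, 8, 10}  B5 = {8, 9, 10}  B6 = {7, 8, 9}  B7 = {2, 7, 9}  B8 = {2, 4, 7}
Tree: B1–B2, B2–B3, B3–B4, B4–B5, B5–B6, B6–B7, B7–B8
The largest bag has 3 vertices, giving width 2; this decomposition certifies tw(G) ≤ 2. Since 3–6–1–5–3 is a cycle in G, G is not acyclic. Forests are exactly the graphs of treewidth ≤ 1, so tw(G) ≥ 2. Combining the bounds, tw(G) = 2.

2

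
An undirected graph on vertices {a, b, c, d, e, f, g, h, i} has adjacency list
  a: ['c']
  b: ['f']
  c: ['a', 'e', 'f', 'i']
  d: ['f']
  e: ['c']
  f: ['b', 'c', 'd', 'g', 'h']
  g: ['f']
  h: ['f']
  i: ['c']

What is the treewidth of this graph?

A width-1 tree decomposition is:
Bags: B1 = {c, f}  B2 = {b, f}  B3 = {a, c}  B4 = {f, g}  B5 = {c, e}  B6 = {d, f}  B7 = {f, h}  B8 = {c, i}
Tree: B1–B2, B1–B3, B1–B4, B3–B5, B1–B6, B2–B7, B3–B8
Every bag has size at most 2, so the width is 2 − 1 = 1 and tw(G) ≤ 1. Any graph with an edge has treewidth ≥ 1, and G has the edge c–f. The upper and lower bounds meet at 1, so that is the treewidth.

1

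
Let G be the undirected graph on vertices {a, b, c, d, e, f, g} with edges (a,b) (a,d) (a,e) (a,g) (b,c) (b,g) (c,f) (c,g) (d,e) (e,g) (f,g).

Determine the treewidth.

A width-2 tree decomposition is:
Bags: B1 = {a, b, g}  B2 = {b, c, g}  B3 = {a, e, g}  B4 = {c, f, g}  B5 = {a, d, e}
Tree: B1–B2, B1–B3, B2–B4, B3–B5
Each bag holds 3 vertices, so the decomposition has width 2, which upper-bounds the treewidth. On the other hand G contains the 3-clique {a, d, e}. A clique must lie in a single bag of any decomposition, so no decomposition can have width below 2. Hence tw(G) = 2 exactly.

2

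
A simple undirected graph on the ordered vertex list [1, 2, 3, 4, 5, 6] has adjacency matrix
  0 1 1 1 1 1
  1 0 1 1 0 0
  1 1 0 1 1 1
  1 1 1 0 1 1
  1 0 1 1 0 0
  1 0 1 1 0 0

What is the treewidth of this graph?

A width-3 tree decomposition is:
Bags: B1 = {1, 2, 3, 4}  B2 = {1, 3, 4, 6}  B3 = {1, 3, 4, 5}
Tree: B1–B2, B2–B3
Each bag holds 4 vertices, so the decomposition has width 3, which upper-bounds the treewidth. For the lower bound, the 4 vertices {1, 2, 3, 4} are pairwise adjacent, and any tree decomposition puts a clique entirely inside one bag — forcing width ≥ 3. Therefore the treewidth is 3.

3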